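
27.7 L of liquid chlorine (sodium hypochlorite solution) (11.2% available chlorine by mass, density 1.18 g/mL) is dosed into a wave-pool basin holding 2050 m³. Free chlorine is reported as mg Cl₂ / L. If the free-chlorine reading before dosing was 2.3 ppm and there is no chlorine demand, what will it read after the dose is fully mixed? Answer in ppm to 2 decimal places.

4.09 ppm

Volume: 2050 m³ = 2,050,000 L.
Mass of solution: 27.7 L × 1000 mL/L × 1.18 g/mL = 32,690 g.
Available chlorine delivered: 32,690 g × 0.112 = 3661 g as Cl₂.
Concentration rise: 3661 g / 2,050,000 L = 1.786 mg/L = 1.79 ppm.
Final FC: 2.3 + 1.79 = 4.09 ppm.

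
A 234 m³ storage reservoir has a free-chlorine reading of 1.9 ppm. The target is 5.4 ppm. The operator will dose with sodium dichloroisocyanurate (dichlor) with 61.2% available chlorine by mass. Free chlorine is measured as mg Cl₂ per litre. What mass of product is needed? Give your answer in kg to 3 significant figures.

1.34 kg

Volume: 234 m³ = 234,000 L.
Chlorine deficit: 5.4 − 1.9 = 3.5 ppm = 3.5 mg/L as Cl₂.
Cl₂ equivalent needed: 3.5 mg/L × 234,000 L = 819,000 mg = 819 g.
Product at 61.2% available chlorine: 819 / 0.612 = 1338 g.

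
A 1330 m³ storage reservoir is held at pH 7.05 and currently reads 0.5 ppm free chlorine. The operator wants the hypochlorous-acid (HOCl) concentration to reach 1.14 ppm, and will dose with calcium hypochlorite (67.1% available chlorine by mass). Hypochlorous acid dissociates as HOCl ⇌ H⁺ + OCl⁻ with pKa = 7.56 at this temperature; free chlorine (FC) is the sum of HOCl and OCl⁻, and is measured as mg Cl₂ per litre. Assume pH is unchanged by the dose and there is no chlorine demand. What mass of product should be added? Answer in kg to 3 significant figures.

Volume: 1330 m³ = 1,330,000 L.
[OCl⁻]/[HOCl] = 10^(pH − pKa) = 10^(7.05 − 7.56) = 0.309; fraction as HOCl = 1/(1 + 0.309) = 0.7639.
Free chlorine required for 1.14 ppm HOCl: 1.14 / 0.7639 = 1.492 ppm.
FC to add: 1.492 − 0.5 = 0.9923 mg/L as Cl₂.
Cl₂ equivalent: 0.9923 mg/L × 1,330,000 L = 1320 g.
Product at 67.1% available Cl: 1320 / 0.671 = 1967 g.

1.97 kg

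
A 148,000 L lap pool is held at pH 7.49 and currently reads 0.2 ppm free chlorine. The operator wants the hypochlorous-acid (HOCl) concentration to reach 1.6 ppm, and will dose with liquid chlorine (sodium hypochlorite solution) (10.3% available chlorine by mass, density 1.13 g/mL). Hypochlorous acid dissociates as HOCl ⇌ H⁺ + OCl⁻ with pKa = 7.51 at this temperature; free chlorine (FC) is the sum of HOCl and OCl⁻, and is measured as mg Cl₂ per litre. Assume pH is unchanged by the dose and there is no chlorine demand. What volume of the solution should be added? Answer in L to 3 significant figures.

3.72 L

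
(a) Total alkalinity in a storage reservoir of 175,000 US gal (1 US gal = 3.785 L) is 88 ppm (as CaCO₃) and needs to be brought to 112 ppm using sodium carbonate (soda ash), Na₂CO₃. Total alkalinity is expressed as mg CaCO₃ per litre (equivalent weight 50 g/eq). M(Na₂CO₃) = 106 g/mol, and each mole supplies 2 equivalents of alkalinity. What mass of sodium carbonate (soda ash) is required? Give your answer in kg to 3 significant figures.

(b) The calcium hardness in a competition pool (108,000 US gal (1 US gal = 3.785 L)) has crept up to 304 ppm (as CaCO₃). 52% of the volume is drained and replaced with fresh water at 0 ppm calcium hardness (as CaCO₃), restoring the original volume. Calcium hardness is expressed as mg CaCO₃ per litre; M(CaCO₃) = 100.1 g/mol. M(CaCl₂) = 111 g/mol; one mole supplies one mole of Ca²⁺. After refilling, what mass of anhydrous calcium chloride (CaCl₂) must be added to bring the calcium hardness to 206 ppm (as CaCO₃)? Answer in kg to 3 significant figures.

(a) 16.9 kg; (b) 27.2 kg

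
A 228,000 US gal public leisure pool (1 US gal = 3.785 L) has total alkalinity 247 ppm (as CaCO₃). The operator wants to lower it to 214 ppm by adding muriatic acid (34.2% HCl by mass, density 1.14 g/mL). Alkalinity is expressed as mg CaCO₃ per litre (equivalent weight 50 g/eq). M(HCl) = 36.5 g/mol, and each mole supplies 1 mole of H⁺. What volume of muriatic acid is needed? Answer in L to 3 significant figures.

53.3 L

Volume: 228,000 US gal × 3.785 L/gal = 862,980 L.
Alkalinity to neutralize: (247 − 214) = 33 mg/L as CaCO₃ × 862,980 L = 28,480 g as CaCO₃.
Equivalents of H⁺ required: 28,480 ÷ 50 g/eq = 569.6 eq = 569.6 mol HCl.
Mass of HCl: 569.6 × 36.5 = 20,790 g.
Mass of 34.2% solution: 20,790 / 0.342 = 60,790 g.
Volume: 60,790 g ÷ 1.14 g/mL = 53,320 mL.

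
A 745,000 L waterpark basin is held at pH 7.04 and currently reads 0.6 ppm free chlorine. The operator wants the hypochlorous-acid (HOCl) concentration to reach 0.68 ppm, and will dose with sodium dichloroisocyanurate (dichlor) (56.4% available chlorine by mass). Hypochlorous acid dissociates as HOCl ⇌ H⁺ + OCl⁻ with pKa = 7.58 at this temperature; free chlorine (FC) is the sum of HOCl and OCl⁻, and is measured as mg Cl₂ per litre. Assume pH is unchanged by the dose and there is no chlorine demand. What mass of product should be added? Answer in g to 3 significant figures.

365 g

[OCl⁻]/[HOCl] = 10^(pH − pKa) = 10^(7.04 − 7.58) = 0.2884; fraction as HOCl = 1/(1 + 0.2884) = 0.7762.
Free chlorine required for 0.68 ppm HOCl: 0.68 / 0.7762 = 0.8761 ppm.
FC to add: 0.8761 − 0.6 = 0.2761 mg/L as Cl₂.
Cl₂ equivalent: 0.2761 mg/L × 745,000 L = 205.7 g.
Product at 56.4% available Cl: 205.7 / 0.564 = 364.7 g.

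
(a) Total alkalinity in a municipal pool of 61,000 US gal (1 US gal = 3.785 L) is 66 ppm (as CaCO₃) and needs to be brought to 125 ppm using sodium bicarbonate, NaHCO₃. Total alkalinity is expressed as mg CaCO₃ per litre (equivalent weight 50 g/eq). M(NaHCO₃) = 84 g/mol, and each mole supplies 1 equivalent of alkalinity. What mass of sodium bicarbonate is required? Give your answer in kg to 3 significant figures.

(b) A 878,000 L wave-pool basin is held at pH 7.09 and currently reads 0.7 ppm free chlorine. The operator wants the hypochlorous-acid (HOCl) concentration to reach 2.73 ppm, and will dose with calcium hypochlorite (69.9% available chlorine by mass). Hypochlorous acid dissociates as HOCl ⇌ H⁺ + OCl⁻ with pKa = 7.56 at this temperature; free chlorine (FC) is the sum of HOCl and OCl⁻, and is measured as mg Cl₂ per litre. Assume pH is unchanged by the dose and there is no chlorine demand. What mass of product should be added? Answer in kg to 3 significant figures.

(a) 22.9 kg; (b) 3.71 kg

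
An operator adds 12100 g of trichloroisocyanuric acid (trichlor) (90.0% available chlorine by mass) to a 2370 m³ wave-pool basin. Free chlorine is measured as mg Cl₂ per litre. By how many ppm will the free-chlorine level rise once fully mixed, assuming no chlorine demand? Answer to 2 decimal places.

4.59 ppm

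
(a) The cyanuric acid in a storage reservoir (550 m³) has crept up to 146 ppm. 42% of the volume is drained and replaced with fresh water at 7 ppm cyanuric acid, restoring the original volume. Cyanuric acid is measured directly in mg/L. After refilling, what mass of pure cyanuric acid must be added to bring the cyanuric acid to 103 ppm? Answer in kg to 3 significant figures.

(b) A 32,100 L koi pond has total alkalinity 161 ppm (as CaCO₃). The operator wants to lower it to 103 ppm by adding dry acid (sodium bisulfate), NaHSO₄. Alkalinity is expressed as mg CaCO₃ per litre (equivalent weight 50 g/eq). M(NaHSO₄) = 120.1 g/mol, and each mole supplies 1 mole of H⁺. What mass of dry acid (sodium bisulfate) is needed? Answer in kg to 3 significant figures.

(a) Volume: 550 m³ = 550,000 L.
(a) After draining 42% and refilling: 146 × 0.58 + 7 × 0.42 = 87.62 ppm.
(a) Deficit to target: 103 − 87.62 = 15.38 mg/L.
(a) Mass: 15.38 mg/L × 550,000 L = 8459 g cyanuric acid.

(b) Alkalinity to neutralize: (161 − 103) = 58 mg/L as CaCO₃ × 32,100 L = 1862 g as CaCO₃.
(b) Equivalents of H⁺ required: 1862 ÷ 50 g/eq = 37.24 eq = 37.24 mol NaHSO₄.
(b) Mass of NaHSO₄: 37.24 × 120.1 = 4472 g.

(a) 8.46 kg; (b) 4.47 kg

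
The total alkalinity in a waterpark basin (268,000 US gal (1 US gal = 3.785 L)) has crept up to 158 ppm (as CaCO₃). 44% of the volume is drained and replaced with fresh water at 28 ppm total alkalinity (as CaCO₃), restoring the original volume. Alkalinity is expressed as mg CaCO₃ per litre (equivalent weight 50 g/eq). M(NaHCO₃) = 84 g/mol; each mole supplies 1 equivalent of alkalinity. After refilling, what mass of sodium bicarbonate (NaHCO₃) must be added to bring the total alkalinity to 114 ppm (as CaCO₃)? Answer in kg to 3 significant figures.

Volume: 268,000 US gal × 3.785 L/gal = 1,014,380 L.
After draining 44% and refilling: 158 × 0.56 + 28 × 0.44 = 100.8 ppm.
Deficit to target: 114 − 100.8 = 13.2 mg/L.
As CaCO₃: 13.2 mg/L × 1,014,380 L = 13,390 g; ÷ 50 g/eq ÷ 1 = 267.8 mol NaHCO₃.
Mass: 267.8 × 84 = 22,490 g.

22.5 kg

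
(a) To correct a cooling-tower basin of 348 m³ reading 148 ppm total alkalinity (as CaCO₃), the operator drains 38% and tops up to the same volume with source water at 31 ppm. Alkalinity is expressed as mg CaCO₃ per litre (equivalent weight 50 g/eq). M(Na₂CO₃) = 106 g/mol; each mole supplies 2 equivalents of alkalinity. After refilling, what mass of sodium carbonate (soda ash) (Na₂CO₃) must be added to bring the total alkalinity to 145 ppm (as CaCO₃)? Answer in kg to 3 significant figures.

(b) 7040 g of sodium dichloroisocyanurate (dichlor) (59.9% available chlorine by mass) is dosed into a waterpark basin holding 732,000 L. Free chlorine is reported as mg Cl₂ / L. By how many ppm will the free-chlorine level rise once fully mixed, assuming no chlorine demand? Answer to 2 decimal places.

(a) Volume: 348 m³ = 348,000 L.
(a) After draining 38% and refilling: 148 × 0.62 + 31 × 0.38 = 103.54 ppm.
(a) Deficit to target: 145 − 103.54 = 41.46 mg/L.
(a) As CaCO₃: 41.46 mg/L × 348,000 L = 14,430 g; ÷ 50 g/eq ÷ 2 = 144.3 mol Na₂CO₃.
(a) Mass: 144.3 × 106 = 15,290 g.

(b) Available chlorine delivered: 7040 g × 0.599 = 4217 g as Cl₂.
(b) Concentration rise: 4217 g / 732,000 L = 5.761 mg/L = 5.76 ppm.

(a) 15.3 kg; (b) 5.76 ppm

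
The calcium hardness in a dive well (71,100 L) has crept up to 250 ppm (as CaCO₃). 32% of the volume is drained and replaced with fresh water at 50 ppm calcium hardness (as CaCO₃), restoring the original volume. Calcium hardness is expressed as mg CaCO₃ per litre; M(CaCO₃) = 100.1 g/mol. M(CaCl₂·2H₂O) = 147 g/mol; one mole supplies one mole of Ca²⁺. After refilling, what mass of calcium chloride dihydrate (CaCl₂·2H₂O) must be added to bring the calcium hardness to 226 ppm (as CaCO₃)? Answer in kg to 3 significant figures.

4.18 kg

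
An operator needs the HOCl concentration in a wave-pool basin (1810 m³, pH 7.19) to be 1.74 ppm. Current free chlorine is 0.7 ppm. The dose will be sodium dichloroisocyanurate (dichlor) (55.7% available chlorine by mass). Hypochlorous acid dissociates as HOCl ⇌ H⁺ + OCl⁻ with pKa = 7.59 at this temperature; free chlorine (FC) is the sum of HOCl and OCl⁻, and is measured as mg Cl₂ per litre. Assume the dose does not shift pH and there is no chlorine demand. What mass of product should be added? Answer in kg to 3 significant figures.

5.63 kg

Volume: 1810 m³ = 1,810,000 L.
[OCl⁻]/[HOCl] = 10^(pH − pKa) = 10^(7.19 − 7.59) = 0.3981; fraction as HOCl = 1/(1 + 0.3981) = 0.7153.
Free chlorine required for 1.74 ppm HOCl: 1.74 / 0.7153 = 2.433 ppm.
FC to add: 2.433 − 0.7 = 1.733 mg/L as Cl₂.
Cl₂ equivalent: 1.733 mg/L × 1,810,000 L = 3136 g.
Product at 55.7% available Cl: 3136 / 0.557 = 5631 g.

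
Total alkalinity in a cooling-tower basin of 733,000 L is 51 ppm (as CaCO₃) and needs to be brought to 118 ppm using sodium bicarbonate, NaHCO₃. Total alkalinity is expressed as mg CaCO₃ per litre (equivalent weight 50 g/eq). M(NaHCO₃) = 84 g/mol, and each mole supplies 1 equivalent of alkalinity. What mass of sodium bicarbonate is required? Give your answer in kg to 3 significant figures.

Alkalinity to add: (118 − 51) = 67 mg/L as CaCO₃ × 733,000 L = 49,110 g as CaCO₃.
Equivalents: 49,110 g ÷ 50 g/eq = 982.2 eq.
NaHCO₃ supplies 1 eq per mole → 982.2 mol.
Mass: 982.2 mol × 84 g/mol = 82,510 g.

82.5 kg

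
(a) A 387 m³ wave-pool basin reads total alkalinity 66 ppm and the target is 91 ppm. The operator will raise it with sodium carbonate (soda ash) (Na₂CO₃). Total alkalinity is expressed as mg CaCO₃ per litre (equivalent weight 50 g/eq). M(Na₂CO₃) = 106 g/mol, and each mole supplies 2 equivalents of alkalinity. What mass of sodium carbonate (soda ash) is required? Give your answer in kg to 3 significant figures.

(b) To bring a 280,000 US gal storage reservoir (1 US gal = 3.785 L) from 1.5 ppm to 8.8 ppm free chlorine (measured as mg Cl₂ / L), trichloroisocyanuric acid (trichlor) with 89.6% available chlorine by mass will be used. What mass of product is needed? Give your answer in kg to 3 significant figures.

(a) Volume: 387 m³ = 387,000 L.
(a) Alkalinity to add: (91 − 66) = 25 mg/L as CaCO₃ × 387,000 L = 9675 g as CaCO₃.
(a) Equivalents: 9675 g ÷ 50 g/eq = 193.5 eq.
(a) Each mole of Na₂CO₃ supplies 2 eq, so 193.5 / 2 = 96.75 mol.
(a) Mass: 96.75 mol × 106 g/mol = 10,260 g.

(b) Volume: 280,000 US gal × 3.785 L/gal = 1,059,800 L.
(b) Chlorine deficit: 8.8 − 1.5 = 7.3 ppm = 7.3 mg/L as Cl₂.
(b) Cl₂ equivalent needed: 7.3 mg/L × 1,059,800 L = 7,737,000 mg = 7737 g.
(b) Product at 89.6% available chlorine: 7737 / 0.896 = 8635 g.

(a) 10.3 kg; (b) 8.63 kg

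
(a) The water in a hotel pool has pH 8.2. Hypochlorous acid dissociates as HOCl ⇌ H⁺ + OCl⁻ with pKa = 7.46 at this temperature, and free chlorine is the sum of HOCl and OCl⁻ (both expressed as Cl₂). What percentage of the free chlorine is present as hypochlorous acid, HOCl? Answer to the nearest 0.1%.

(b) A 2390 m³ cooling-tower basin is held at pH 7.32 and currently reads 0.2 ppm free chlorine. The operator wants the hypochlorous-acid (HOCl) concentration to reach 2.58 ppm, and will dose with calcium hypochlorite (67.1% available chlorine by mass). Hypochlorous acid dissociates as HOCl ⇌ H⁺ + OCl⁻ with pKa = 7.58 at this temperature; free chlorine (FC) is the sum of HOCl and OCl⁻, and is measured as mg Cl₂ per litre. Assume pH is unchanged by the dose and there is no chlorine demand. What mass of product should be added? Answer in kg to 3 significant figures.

(a) [OCl⁻]/[HOCl] = 10^(pH − pKa) = 10^(8.2 − 7.46) = 10^0.74 = 5.495.
(a) Fraction as HOCl = 1 / (1 + 5.495) = 0.154.

(b) Volume: 2390 m³ = 2,390,000 L.
(b) [OCl⁻]/[HOCl] = 10^(pH − pKa) = 10^(7.32 − 7.58) = 0.5495; fraction as HOCl = 1/(1 + 0.5495) = 0.6454.
(b) Free chlorine required for 2.58 ppm HOCl: 2.58 / 0.6454 = 3.998 ppm.
(b) FC to add: 3.998 − 0.2 = 3.798 mg/L as Cl₂.
(b) Cl₂ equivalent: 3.798 mg/L × 2,390,000 L = 9077 g.
(b) Product at 67.1% available Cl: 9077 / 0.671 = 13,530 g.

(a) 15.4%; (b) 13.5 kg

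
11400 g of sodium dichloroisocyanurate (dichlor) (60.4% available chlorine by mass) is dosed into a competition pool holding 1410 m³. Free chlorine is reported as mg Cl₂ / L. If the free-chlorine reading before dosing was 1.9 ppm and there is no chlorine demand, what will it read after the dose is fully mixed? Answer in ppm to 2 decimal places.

6.78 ppm

Volume: 1410 m³ = 1,410,000 L.
Available chlorine delivered: 11,400 g × 0.604 = 6886 g as Cl₂.
Concentration rise: 6886 g / 1,410,000 L = 4.883 mg/L = 4.88 ppm.
Final FC: 1.9 + 4.88 = 6.78 ppm.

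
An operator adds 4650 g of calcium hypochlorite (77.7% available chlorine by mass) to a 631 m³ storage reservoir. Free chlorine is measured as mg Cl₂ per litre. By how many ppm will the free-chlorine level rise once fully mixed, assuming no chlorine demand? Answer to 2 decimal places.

5.73 ppm

Volume: 631 m³ = 631,000 L.
Available chlorine delivered: 4650 g × 0.777 = 3613 g as Cl₂.
Concentration rise: 3613 g / 631,000 L = 5.726 mg/L = 5.73 ppm.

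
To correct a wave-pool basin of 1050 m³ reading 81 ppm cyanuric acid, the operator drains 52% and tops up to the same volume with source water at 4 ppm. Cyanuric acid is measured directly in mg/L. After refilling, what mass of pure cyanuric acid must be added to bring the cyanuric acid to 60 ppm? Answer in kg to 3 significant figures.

20.0 kg

Volume: 1050 m³ = 1,050,000 L.
After draining 52% and refilling: 81 × 0.48 + 4 × 0.52 = 40.96 ppm.
Deficit to target: 60 − 40.96 = 19.04 mg/L.
Mass: 19.04 mg/L × 1,050,000 L = 19,990 g cyanuric acid.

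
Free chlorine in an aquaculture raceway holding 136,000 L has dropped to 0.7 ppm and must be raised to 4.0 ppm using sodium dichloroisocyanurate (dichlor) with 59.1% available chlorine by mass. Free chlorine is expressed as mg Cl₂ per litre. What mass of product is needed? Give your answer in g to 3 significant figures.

Chlorine deficit: 4.0 − 0.7 = 3.3 ppm = 3.3 mg/L as Cl₂.
Cl₂ equivalent needed: 3.3 mg/L × 136,000 L = 448,800 mg = 448.8 g.
Product at 59.1% available chlorine: 448.8 / 0.591 = 759.4 g.

759 g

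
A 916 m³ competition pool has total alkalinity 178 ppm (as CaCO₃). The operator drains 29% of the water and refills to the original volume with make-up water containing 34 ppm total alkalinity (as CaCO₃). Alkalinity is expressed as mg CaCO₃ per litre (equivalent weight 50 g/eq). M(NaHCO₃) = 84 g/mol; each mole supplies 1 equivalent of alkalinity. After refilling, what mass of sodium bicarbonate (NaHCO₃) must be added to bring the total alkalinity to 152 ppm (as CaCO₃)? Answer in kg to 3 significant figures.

Volume: 916 m³ = 916,000 L.
After draining 29% and refilling: 178 × 0.71 + 34 × 0.29 = 136.24 ppm.
Deficit to target: 152 − 136.24 = 15.76 mg/L.
As CaCO₃: 15.76 mg/L × 916,000 L = 14,440 g; ÷ 50 g/eq ÷ 1 = 288.7 mol NaHCO₃.
Mass: 288.7 × 84 = 24,250 g.

24.3 kg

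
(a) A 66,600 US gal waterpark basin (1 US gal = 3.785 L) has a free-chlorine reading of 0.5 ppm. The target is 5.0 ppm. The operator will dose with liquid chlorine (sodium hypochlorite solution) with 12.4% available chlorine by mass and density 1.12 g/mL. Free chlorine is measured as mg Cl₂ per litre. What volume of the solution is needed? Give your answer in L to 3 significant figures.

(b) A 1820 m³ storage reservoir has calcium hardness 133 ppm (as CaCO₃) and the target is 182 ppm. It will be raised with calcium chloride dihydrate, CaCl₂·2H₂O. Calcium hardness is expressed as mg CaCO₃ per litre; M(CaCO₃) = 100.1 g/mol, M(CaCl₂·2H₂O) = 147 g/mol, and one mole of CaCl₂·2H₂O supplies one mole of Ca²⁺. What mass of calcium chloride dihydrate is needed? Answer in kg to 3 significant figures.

(a) 8.17 L; (b) 131 kg

(a) Volume: 66,600 US gal × 3.785 L/gal = 252,081 L.
(a) Chlorine deficit: 5.0 − 0.5 = 4.5 ppm = 4.5 mg/L as Cl₂.
(a) Cl₂ equivalent needed: 4.5 mg/L × 252,081 L = 1,134,000 mg = 1134 g.
(a) Product at 12.4% available chlorine: 1134 / 0.124 = 9148 g.
(a) Volume at density 1.12 g/mL: 9148 g ÷ 1.12 g/mL = 8168 mL.

(b) Volume: 1820 m³ = 1,820,000 L.
(b) Hardness to add: (182 − 133) = 49 mg/L as CaCO₃ × 1,820,000 L = 89,180 g as CaCO₃.
(b) Moles of Ca²⁺ (1 mol Ca²⁺ ≡ 1 mol CaCO₃): 89,180 / 100.1 g/mol = 890.9 mol.
(b) Mass of CaCl₂·2H₂O: 890.9 × 147 = 131,000 g.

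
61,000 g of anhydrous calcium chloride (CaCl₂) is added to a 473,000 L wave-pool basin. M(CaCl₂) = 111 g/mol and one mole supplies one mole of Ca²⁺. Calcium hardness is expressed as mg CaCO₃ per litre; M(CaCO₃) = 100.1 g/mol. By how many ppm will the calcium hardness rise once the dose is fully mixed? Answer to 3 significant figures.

116 ppm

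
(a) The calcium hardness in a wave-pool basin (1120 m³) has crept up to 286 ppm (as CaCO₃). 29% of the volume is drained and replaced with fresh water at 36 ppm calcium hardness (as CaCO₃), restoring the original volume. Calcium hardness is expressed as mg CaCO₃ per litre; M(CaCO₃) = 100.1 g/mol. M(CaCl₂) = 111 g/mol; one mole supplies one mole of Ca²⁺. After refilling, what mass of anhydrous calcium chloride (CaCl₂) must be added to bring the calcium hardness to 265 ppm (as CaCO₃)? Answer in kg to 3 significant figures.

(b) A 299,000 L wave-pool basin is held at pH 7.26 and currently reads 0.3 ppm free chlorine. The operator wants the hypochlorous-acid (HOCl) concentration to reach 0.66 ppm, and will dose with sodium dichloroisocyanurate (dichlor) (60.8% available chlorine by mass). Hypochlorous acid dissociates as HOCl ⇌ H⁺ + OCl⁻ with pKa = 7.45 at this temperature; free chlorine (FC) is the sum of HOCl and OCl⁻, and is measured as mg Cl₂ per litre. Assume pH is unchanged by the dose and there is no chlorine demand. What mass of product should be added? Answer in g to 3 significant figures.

(a) 64.0 kg; (b) 387 g

(a) Volume: 1120 m³ = 1,120,000 L.
(a) After draining 29% and refilling: 286 × 0.71 + 36 × 0.29 = 213.5 ppm.
(a) Deficit to target: 265 − 213.5 = 51.5 mg/L.
(a) As CaCO₃: 51.5 mg/L × 1,120,000 L = 57,680 g; ÷ 100.1 = 576.2 mol Ca²⁺.
(a) Mass: 576.2 × 111 = 63,960 g.

(b) [OCl⁻]/[HOCl] = 10^(pH − pKa) = 10^(7.26 − 7.45) = 0.6457; fraction as HOCl = 1/(1 + 0.6457) = 0.6077.
(b) Free chlorine required for 0.66 ppm HOCl: 0.66 / 0.6077 = 1.086 ppm.
(b) FC to add: 1.086 − 0.3 = 0.7861 mg/L as Cl₂.
(b) Cl₂ equivalent: 0.7861 mg/L × 299,000 L = 235.1 g.
(b) Product at 60.8% available Cl: 235.1 / 0.608 = 386.6 g.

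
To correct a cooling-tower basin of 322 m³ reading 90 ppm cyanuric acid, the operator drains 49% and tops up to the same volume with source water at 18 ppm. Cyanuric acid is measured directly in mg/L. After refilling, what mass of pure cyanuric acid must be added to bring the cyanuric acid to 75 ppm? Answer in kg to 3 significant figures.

6.53 kg

Volume: 322 m³ = 322,000 L.
After draining 49% and refilling: 90 × 0.51 + 18 × 0.49 = 54.72 ppm.
Deficit to target: 75 − 54.72 = 20.28 mg/L.
Mass: 20.28 mg/L × 322,000 L = 6530 g cyanuric acid.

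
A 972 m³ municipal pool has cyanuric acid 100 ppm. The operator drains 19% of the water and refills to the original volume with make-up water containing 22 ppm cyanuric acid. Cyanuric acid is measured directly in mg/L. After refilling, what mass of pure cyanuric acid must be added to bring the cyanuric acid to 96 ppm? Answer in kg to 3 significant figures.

10.5 kg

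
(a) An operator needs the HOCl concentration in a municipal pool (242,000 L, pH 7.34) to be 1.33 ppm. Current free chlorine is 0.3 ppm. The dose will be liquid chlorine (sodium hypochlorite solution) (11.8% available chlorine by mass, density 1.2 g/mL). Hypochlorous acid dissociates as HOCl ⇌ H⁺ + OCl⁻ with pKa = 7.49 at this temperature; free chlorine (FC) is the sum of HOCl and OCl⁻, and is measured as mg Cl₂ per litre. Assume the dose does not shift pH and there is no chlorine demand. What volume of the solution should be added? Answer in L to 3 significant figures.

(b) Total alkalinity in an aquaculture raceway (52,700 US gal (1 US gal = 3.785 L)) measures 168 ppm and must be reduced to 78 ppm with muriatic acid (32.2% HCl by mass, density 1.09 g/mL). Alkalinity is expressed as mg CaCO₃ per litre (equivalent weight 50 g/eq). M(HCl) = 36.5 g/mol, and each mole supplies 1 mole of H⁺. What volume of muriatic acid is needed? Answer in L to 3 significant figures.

(a) 3.37 L; (b) 37.3 L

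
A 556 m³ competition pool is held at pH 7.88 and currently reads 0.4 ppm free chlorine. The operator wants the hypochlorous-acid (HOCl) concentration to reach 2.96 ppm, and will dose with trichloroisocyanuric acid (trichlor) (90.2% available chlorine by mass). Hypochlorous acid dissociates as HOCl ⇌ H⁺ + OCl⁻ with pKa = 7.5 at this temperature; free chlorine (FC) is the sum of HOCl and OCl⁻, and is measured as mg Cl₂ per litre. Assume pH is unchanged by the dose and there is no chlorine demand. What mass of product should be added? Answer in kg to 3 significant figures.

Volume: 556 m³ = 556,000 L.
[OCl⁻]/[HOCl] = 10^(pH − pKa) = 10^(7.88 − 7.5) = 2.399; fraction as HOCl = 1/(1 + 2.399) = 0.2942.
Free chlorine required for 2.96 ppm HOCl: 2.96 / 0.2942 = 10.06 ppm.
FC to add: 10.06 − 0.4 = 9.661 mg/L as Cl₂.
Cl₂ equivalent: 9.661 mg/L × 556,000 L = 5371 g.
Product at 90.2% available Cl: 5371 / 0.902 = 5955 g.

5.95 kg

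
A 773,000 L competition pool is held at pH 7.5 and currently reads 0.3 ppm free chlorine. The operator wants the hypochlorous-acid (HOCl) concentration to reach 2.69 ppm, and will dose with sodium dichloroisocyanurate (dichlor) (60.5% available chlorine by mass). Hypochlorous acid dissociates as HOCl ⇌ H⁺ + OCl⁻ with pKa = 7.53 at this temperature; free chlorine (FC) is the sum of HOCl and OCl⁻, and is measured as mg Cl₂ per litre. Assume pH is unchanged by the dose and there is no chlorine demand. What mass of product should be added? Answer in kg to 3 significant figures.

6.26 kg

[OCl⁻]/[HOCl] = 10^(pH − pKa) = 10^(7.5 − 7.53) = 0.9333; fraction as HOCl = 1/(1 + 0.9333) = 0.5173.
Free chlorine required for 2.69 ppm HOCl: 2.69 / 0.5173 = 5.2 ppm.
FC to add: 5.2 − 0.3 = 4.9 mg/L as Cl₂.
Cl₂ equivalent: 4.9 mg/L × 773,000 L = 3788 g.
Product at 60.5% available Cl: 3788 / 0.605 = 6261 g.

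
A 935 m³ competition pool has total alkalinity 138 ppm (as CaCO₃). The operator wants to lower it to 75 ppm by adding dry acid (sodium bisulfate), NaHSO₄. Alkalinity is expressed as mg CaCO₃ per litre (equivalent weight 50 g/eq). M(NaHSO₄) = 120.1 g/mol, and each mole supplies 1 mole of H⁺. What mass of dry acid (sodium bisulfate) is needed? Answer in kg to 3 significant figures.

Volume: 935 m³ = 935,000 L.
Alkalinity to neutralize: (138 − 75) = 63 mg/L as CaCO₃ × 935,000 L = 58,900 g as CaCO₃.
Equivalents of H⁺ required: 58,900 ÷ 50 g/eq = 1178 eq = 1178 mol NaHSO₄.
Mass of NaHSO₄: 1178 × 120.1 = 141,500 g.

141 kg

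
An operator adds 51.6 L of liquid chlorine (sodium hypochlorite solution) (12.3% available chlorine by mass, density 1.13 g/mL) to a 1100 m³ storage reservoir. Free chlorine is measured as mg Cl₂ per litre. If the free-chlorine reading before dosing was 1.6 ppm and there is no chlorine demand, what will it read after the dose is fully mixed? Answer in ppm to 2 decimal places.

8.12 ppm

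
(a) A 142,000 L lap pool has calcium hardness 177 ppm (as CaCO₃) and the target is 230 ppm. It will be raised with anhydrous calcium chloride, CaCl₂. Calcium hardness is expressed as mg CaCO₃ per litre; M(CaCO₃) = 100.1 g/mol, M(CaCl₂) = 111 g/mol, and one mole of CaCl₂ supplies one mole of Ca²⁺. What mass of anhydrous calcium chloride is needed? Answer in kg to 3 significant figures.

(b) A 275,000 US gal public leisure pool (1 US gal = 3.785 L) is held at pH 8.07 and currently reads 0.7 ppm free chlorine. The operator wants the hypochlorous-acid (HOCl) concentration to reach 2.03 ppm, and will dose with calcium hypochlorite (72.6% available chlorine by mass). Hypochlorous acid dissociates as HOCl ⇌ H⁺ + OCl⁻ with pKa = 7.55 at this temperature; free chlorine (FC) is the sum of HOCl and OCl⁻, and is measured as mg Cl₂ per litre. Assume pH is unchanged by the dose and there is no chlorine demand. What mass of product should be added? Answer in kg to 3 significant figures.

(a) 8.35 kg; (b) 11.5 kg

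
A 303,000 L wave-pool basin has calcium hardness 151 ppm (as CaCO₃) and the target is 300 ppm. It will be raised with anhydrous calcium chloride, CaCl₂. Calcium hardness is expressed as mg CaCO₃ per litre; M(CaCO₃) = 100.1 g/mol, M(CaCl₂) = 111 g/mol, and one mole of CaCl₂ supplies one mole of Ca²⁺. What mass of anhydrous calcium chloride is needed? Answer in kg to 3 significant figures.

Hardness to add: (300 − 151) = 149 mg/L as CaCO₃ × 303,000 L = 45,150 g as CaCO₃.
Moles of Ca²⁺ (1 mol Ca²⁺ ≡ 1 mol CaCO₃): 45,150 / 100.1 g/mol = 451 mol.
Mass of CaCl₂: 451 × 111 = 50,060 g.

50.1 kg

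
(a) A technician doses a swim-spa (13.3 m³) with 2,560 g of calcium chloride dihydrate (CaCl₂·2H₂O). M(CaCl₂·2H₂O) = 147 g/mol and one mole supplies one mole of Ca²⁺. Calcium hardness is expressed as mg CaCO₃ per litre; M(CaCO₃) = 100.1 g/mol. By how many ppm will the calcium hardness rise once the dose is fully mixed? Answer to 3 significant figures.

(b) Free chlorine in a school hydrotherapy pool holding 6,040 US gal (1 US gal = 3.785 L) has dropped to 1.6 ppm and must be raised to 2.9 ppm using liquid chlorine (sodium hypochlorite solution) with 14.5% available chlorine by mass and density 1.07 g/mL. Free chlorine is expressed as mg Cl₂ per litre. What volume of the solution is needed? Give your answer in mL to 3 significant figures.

(a) 131 ppm; (b) 192 mL

(a) Volume: 13.3 m³ = 13,300 L.
(a) Moles of Ca²⁺: 2,560 g ÷ 147 g/mol = 17.41 mol.
(a) As CaCO₃: 17.41 mol × 100.1 g/mol = 1743 g.
(a) Rise: 1743 g / 13,300 L × 1000 = 131.1 mg/L.

(b) Volume: 6,040 US gal × 3.785 L/gal = 22,861 L.
(b) Chlorine deficit: 2.9 − 1.6 = 1.3 ppm = 1.3 mg/L as Cl₂.
(b) Cl₂ equivalent needed: 1.3 mg/L × 22,861 L = 29,720 mg = 29.72 g.
(b) Product at 14.5% available chlorine: 29.72 / 0.145 = 205 g.
(b) Volume at density 1.07 g/mL: 205 g ÷ 1.07 g/mL = 191.6 mL.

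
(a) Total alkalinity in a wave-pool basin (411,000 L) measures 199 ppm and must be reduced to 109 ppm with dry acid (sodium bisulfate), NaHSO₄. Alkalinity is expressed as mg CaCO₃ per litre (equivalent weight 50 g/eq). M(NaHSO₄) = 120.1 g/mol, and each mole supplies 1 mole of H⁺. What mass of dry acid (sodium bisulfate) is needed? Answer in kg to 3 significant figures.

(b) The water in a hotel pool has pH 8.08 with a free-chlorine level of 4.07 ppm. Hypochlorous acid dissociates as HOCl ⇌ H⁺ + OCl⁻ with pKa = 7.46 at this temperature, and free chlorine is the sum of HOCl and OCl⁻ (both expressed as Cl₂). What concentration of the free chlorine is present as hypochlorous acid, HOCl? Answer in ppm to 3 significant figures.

(a) Alkalinity to neutralize: (199 − 109) = 90 mg/L as CaCO₃ × 411,000 L = 36,990 g as CaCO₃.
(a) Equivalents of H⁺ required: 36,990 ÷ 50 g/eq = 739.8 eq = 739.8 mol NaHSO₄.
(a) Mass of NaHSO₄: 739.8 × 120.1 = 88,850 g.

(b) [OCl⁻]/[HOCl] = 10^(pH − pKa) = 10^(8.08 − 7.46) = 10^0.62 = 4.169.
(b) Fraction as HOCl = 1 / (1 + 4.169) = 0.1935.
(b) HOCl = 0.1935 × 4.07 ppm = 0.7874 ppm.

(a) 88.8 kg; (b) 0.787 ppm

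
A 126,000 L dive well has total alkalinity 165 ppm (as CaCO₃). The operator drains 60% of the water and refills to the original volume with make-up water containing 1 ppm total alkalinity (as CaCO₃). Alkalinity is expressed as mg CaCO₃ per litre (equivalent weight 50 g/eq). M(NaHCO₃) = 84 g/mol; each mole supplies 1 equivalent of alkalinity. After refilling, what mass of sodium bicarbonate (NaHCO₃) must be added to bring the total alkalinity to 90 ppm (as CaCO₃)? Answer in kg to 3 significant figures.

After draining 60% and refilling: 165 × 0.40 + 1 × 0.60 = 66.6 ppm.
Deficit to target: 90 − 66.6 = 23.4 mg/L.
As CaCO₃: 23.4 mg/L × 126,000 L = 2948 g; ÷ 50 g/eq ÷ 1 = 58.97 mol NaHCO₃.
Mass: 58.97 × 84 = 4953 g.

4.95 kg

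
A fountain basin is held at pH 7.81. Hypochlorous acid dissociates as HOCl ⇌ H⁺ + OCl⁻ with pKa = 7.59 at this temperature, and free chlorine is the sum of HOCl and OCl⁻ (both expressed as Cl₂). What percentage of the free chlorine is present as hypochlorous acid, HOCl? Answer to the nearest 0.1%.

37.6%

[OCl⁻]/[HOCl] = 10^(pH − pKa) = 10^(7.81 − 7.59) = 10^0.22 = 1.66.
Fraction as HOCl = 1 / (1 + 1.66) = 0.376.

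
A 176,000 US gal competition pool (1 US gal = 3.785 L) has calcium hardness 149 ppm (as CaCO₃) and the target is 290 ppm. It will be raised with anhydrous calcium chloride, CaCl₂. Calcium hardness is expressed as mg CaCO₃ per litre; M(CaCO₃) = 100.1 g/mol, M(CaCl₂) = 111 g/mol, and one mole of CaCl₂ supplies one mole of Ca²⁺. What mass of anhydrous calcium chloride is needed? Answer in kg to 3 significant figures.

104 kg

Volume: 176,000 US gal × 3.785 L/gal = 666,160 L.
Hardness to add: (290 − 149) = 141 mg/L as CaCO₃ × 666,160 L = 93,930 g as CaCO₃.
Moles of Ca²⁺ (1 mol Ca²⁺ ≡ 1 mol CaCO₃): 93,930 / 100.1 g/mol = 938.3 mol.
Mass of CaCl₂: 938.3 × 111 = 104,200 g.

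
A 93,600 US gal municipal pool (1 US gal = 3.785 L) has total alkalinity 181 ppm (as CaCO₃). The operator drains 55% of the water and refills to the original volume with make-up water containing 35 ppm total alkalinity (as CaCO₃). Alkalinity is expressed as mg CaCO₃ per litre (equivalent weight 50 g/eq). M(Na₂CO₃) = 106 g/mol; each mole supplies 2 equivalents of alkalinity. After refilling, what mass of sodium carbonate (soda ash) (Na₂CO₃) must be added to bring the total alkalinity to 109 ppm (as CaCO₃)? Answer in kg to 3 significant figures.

Volume: 93,600 US gal × 3.785 L/gal = 354,276 L.
After draining 55% and refilling: 181 × 0.45 + 35 × 0.55 = 100.7 ppm.
Deficit to target: 109 − 100.7 = 8.3 mg/L.
As CaCO₃: 8.3 mg/L × 354,276 L = 2940 g; ÷ 50 g/eq ÷ 2 = 29.4 mol Na₂CO₃.
Mass: 29.4 × 106 = 3117 g.

3.12 kg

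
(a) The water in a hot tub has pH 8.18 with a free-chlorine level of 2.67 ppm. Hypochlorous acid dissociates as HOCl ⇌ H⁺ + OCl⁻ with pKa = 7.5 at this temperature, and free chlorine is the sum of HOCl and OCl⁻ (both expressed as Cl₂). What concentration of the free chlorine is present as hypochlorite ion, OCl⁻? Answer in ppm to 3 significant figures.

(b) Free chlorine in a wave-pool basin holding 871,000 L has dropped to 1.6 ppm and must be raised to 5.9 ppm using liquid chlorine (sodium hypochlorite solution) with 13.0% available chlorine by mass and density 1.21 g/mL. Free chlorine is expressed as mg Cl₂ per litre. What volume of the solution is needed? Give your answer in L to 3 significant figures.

(a) 2.21 ppm; (b) 23.8 L

(a) [OCl⁻]/[HOCl] = 10^(pH − pKa) = 10^(8.18 − 7.5) = 10^0.68 = 4.786.
(a) Fraction as HOCl = 1 / (1 + 4.786) = 0.1728.
(a) OCl⁻ = (1 − 0.1728) × 2.67 ppm = 2.209 ppm.

(b) Chlorine deficit: 5.9 − 1.6 = 4.3 ppm = 4.3 mg/L as Cl₂.
(b) Cl₂ equivalent needed: 4.3 mg/L × 871,000 L = 3,745,000 mg = 3745 g.
(b) Product at 13.0% available chlorine: 3745 / 0.13 = 28,810 g.
(b) Volume at density 1.21 g/mL: 28,810 g ÷ 1.21 g/mL = 23,810 mL.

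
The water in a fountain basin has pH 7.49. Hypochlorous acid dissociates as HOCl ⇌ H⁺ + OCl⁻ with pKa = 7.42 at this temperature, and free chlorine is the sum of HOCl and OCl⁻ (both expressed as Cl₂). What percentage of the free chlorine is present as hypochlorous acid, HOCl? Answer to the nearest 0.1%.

46.0%

[OCl⁻]/[HOCl] = 10^(pH − pKa) = 10^(7.49 − 7.42) = 10^0.07 = 1.175.
Fraction as HOCl = 1 / (1 + 1.175) = 0.4598.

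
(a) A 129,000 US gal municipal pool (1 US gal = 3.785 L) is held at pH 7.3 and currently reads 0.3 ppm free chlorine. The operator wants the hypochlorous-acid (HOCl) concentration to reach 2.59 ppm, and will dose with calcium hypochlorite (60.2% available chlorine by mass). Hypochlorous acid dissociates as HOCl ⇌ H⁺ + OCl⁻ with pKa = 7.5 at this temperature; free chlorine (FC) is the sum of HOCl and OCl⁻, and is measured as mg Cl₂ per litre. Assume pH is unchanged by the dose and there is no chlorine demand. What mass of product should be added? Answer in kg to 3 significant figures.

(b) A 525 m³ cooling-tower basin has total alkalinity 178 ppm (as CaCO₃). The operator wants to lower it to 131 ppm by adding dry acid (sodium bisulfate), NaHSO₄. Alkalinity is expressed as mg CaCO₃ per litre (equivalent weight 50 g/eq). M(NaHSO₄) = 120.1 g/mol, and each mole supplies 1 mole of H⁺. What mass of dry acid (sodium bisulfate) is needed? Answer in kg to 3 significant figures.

(a) Volume: 129,000 US gal × 3.785 L/gal = 488,265 L.
(a) [OCl⁻]/[HOCl] = 10^(pH − pKa) = 10^(7.3 − 7.5) = 0.631; fraction as HOCl = 1/(1 + 0.631) = 0.6131.
(a) Free chlorine required for 2.59 ppm HOCl: 2.59 / 0.6131 = 4.224 ppm.
(a) FC to add: 4.224 − 0.3 = 3.924 mg/L as Cl₂.
(a) Cl₂ equivalent: 3.924 mg/L × 488,265 L = 1916 g.
(a) Product at 60.2% available Cl: 1916 / 0.602 = 3183 g.

(b) Volume: 525 m³ = 525,000 L.
(b) Alkalinity to neutralize: (178 − 131) = 47 mg/L as CaCO₃ × 525,000 L = 24,680 g as CaCO₃.
(b) Equivalents of H⁺ required: 24,680 ÷ 50 g/eq = 493.5 eq = 493.5 mol NaHSO₄.
(b) Mass of NaHSO₄: 493.5 × 120.1 = 59,270 g.

(a) 3.18 kg; (b) 59.3 kg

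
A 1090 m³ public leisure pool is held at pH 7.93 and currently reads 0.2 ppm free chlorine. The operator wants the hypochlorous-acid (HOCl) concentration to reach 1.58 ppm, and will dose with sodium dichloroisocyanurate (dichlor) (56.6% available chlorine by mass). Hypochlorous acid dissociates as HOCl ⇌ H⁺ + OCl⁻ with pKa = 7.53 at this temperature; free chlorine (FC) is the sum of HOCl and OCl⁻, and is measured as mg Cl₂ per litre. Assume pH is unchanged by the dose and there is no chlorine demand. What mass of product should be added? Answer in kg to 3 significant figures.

Volume: 1090 m³ = 1,090,000 L.
[OCl⁻]/[HOCl] = 10^(pH − pKa) = 10^(7.93 − 7.53) = 2.512; fraction as HOCl = 1/(1 + 2.512) = 0.2847.
Free chlorine required for 1.58 ppm HOCl: 1.58 / 0.2847 = 5.549 ppm.
FC to add: 5.549 − 0.2 = 5.349 mg/L as Cl₂.
Cl₂ equivalent: 5.349 mg/L × 1,090,000 L = 5830 g.
Product at 56.6% available Cl: 5830 / 0.566 = 10,300 g.

10.3 kg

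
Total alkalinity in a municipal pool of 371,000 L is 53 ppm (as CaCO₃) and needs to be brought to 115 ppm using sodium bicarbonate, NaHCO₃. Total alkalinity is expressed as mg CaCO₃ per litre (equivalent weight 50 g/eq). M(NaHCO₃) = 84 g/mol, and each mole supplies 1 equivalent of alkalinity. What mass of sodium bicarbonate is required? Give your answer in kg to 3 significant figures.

38.6 kg

Alkalinity to add: (115 − 53) = 62 mg/L as CaCO₃ × 371,000 L = 23,000 g as CaCO₃.
Equivalents: 23,000 g ÷ 50 g/eq = 460 eq.
NaHCO₃ supplies 1 eq per mole → 460 mol.
Mass: 460 mol × 84 g/mol = 38,640 g.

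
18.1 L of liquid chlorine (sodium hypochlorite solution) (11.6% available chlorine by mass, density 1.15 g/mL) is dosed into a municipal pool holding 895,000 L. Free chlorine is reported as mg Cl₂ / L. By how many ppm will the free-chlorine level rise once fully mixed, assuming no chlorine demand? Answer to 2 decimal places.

Mass of solution: 18.1 L × 1000 mL/L × 1.15 g/mL = 20,820 g.
Available chlorine delivered: 20,820 g × 0.116 = 2415 g as Cl₂.
Concentration rise: 2415 g / 895,000 L = 2.698 mg/L = 2.70 ppm.

2.70 ppm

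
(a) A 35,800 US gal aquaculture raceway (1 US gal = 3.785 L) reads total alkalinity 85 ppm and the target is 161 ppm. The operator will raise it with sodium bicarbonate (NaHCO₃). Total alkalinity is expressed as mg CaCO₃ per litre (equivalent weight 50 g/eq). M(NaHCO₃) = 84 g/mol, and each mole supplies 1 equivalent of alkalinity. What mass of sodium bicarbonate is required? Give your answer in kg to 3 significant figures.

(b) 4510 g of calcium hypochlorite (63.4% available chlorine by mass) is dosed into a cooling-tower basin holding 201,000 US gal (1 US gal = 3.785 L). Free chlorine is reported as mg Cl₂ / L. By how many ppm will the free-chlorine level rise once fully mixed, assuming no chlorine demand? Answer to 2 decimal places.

(a) 17.3 kg; (b) 3.76 ppm

(a) Volume: 35,800 US gal × 3.785 L/gal = 135,503 L.
(a) Alkalinity to add: (161 − 85) = 76 mg/L as CaCO₃ × 135,503 L = 10,300 g as CaCO₃.
(a) Equivalents: 10,300 g ÷ 50 g/eq = 206 eq.
(a) NaHCO₃ supplies 1 eq per mole → 206 mol.
(a) Mass: 206 mol × 84 g/mol = 17,300 g.

(b) Volume: 201,000 US gal × 3.785 L/gal = 760,785 L.
(b) Available chlorine delivered: 4510 g × 0.634 = 2859 g as Cl₂.
(b) Concentration rise: 2859 g / 760,785 L = 3.758 mg/L = 3.76 ppm.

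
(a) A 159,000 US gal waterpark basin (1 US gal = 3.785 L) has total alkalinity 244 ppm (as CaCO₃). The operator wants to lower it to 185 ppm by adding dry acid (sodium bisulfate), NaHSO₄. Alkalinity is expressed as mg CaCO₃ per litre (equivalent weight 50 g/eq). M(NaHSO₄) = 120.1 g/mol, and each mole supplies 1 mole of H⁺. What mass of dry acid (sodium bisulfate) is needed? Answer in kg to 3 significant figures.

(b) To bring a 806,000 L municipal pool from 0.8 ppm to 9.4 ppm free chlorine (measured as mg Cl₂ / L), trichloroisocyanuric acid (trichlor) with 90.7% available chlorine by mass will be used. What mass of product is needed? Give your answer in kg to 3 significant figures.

(a) Volume: 159,000 US gal × 3.785 L/gal = 601,815 L.
(a) Alkalinity to neutralize: (244 − 185) = 59 mg/L as CaCO₃ × 601,815 L = 35,510 g as CaCO₃.
(a) Equivalents of H⁺ required: 35,510 ÷ 50 g/eq = 710.1 eq = 710.1 mol NaHSO₄.
(a) Mass of NaHSO₄: 710.1 × 120.1 = 85,290 g.

(b) Chlorine deficit: 9.4 − 0.8 = 8.6 ppm = 8.6 mg/L as Cl₂.
(b) Cl₂ equivalent needed: 8.6 mg/L × 806,000 L = 6,932,000 mg = 6932 g.
(b) Product at 90.7% available chlorine: 6932 / 0.907 = 7642 g.

(a) 85.3 kg; (b) 7.64 kg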